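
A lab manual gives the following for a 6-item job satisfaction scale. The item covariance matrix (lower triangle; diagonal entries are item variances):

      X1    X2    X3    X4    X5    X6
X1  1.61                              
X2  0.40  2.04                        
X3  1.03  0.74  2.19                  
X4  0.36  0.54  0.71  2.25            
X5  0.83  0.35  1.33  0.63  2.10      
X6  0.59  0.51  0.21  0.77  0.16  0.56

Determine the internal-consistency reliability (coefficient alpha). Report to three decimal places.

ΣVar(i) = 1.61 + 2.04 + 2.19 + 2.25 + 2.10 + 0.56 = 10.75
Sum of the distinct covariances = 9.16
total variance = 10.75 + 2 × 9.16 = 29.07
α = (k/(k−1))·(1 − ΣVar(i)/total variance) = (6/5)·(1 − 10.75/29.07) = 0.756

coefficient alpha = 0.756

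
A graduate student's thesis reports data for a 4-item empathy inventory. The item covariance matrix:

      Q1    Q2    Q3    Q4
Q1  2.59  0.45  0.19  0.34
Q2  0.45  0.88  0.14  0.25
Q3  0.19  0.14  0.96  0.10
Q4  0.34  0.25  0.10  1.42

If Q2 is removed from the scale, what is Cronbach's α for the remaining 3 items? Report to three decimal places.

α = 0.303

Remaining items: Q1, Q3, Q4 (k = 3).
Σσ²ᵢ = 2.59 + 0.96 + 1.42 = 4.97
total variance = 4.97 + 2 × 0.63 = 6.23
α (item deleted) = (3/2)·(1 − 4.97/6.23) = 0.303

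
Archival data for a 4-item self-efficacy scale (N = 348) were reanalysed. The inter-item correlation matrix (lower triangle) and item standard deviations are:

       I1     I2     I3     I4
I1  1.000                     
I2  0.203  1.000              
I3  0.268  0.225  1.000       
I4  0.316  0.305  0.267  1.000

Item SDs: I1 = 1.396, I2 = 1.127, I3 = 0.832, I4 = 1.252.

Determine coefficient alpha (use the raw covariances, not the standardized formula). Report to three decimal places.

Σσ²ᵢ = 1.396² + 1.127² + 0.832² + 1.252² = 5.4787
Covariances σ_ij = r_ij · s_i · s_j:
  σ(I1,I2) = 0.203 × 1.396 × 1.127 = 0.3194
  σ(I1,I3) = 0.268 × 1.396 × 0.832 = 0.3113
  σ(I1,I4) = 0.316 × 1.396 × 1.252 = 0.5523
  σ(I2,I3) = 0.225 × 1.127 × 0.832 = 0.2110
  σ(I2,I4) = 0.305 × 1.127 × 1.252 = 0.4304
  σ(I3,I4) = 0.267 × 0.832 × 1.252 = 0.2781
σ²_T = Σσ²ᵢ + 2·Σσ_ij = 5.4787 + 2 × 2.1025 = 9.6837
α = (4/3)·(1 − 5.4787/9.6837) = 0.579

α = 0.579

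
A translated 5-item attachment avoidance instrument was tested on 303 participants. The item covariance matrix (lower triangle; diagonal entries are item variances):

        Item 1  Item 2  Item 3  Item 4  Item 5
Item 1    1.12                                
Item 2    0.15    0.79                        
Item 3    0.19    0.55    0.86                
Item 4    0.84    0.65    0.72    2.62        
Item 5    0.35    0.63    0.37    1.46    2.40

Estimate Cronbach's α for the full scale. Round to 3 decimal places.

Σσ²ᵢ = 1.12 + 0.79 + 0.86 + 2.62 + 2.40 = 7.79
Sum of off-diagonal covariances = 5.91
σ²_total = 7.79 + 2 × 5.91 = 19.61
α = (k/(k−1))·(1 − Σσ²ᵢ/σ²_total) = (5/4)·(1 − 7.79/19.61) = 0.753

Cronbach's α = 0.753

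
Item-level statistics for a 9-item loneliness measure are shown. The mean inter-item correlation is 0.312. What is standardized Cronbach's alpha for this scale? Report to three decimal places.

Standardized α = k·r̄ / (1 + (k−1)·r̄) = 9 × 0.312 / (1 + 8 × 0.312)
  = 2.8080 / 3.4960 = 0.803

α = 0.803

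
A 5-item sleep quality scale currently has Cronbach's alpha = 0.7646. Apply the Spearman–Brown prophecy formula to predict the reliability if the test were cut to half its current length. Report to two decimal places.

Length factor m = 1/2
α' = m·α / (1 − (1−m)·α)
   = 1/2 × 0.7646 / (1 − (1 − 1/2) × 0.7646)
   = 0.3823 / 0.6177 = 0.62

predicted reliability = 0.62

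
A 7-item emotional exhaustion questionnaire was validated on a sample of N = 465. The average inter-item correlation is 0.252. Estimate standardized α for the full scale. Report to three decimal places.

α = 0.702

Standardized α = k·r̄ / (1 + (k−1)·r̄) = 7 × 0.252 / (1 + 6 × 0.252)
  = 1.7640 / 2.5120 = 0.702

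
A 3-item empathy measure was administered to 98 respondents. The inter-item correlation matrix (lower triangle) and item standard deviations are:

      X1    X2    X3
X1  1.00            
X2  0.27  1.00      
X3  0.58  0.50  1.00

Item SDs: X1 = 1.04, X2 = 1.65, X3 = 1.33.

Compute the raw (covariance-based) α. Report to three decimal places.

α = 0.688

Σσ²ᵢ = 1.04² + 1.65² + 1.33² = 5.5730
Covariances σ_ij = r_ij · s_i · s_j:
  σ(X1,X2) = 0.27 × 1.04 × 1.65 = 0.4633
  σ(X1,X3) = 0.58 × 1.04 × 1.33 = 0.8023
  σ(X2,X3) = 0.50 × 1.65 × 1.33 = 1.0973
σ²_T = Σσ²ᵢ + 2·Σσ_ij = 5.5730 + 2 × 2.3629 = 10.2988
α = (3/2)·(1 − 5.5730/10.2988) = 0.688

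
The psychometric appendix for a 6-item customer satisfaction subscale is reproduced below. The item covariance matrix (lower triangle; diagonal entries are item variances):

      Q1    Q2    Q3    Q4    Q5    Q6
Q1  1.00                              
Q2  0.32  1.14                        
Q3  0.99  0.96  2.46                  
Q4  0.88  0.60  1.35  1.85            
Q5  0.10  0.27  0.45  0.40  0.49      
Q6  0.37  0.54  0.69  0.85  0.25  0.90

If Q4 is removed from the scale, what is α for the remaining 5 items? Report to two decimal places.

Remaining items: Q1, Q2, Q3, Q5, Q6 (k = 5).
ΣVar(i) = 1.00 + 1.14 + 2.46 + 0.49 + 0.90 = 5.99
Var(T) = 5.99 + 2 × 4.94 = 15.87
α (item deleted) = (5/4)·(1 − 5.99/15.87) = 0.78

α = 0.78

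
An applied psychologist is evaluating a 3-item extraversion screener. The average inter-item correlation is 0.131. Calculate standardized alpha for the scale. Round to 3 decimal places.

Standardized α = k·r̄ / (1 + (k−1)·r̄) = 3 × 0.131 / (1 + 2 × 0.131)
  = 0.3930 / 1.2620 = 0.311

standardized alpha = 0.311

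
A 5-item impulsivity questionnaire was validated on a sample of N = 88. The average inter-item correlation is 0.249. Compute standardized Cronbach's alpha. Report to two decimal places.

α = 0.62

Standardized α = k·r̄ / (1 + (k−1)·r̄) = 5 × 0.249 / (1 + 4 × 0.249)
  = 1.2450 / 1.9960 = 0.62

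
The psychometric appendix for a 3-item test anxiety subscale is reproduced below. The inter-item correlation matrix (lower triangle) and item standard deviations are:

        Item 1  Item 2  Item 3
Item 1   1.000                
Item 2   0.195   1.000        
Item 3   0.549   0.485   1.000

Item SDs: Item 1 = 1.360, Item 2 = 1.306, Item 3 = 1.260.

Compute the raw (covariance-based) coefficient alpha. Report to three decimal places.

Σσ²ᵢ = 1.360² + 1.306² + 1.260² = 5.1428
Covariances σ_ij = r_ij · s_i · s_j:
  σ(Item 1,Item 2) = 0.195 × 1.360 × 1.306 = 0.3464
  σ(Item 1,Item 3) = 0.549 × 1.360 × 1.260 = 0.9408
  σ(Item 2,Item 3) = 0.485 × 1.306 × 1.260 = 0.7981
σ²_T = Σσ²ᵢ + 2·Σσ_ij = 5.1428 + 2 × 2.0853 = 9.3134
α = (3/2)·(1 − 5.1428/9.3134) = 0.672

coefficient alpha = 0.672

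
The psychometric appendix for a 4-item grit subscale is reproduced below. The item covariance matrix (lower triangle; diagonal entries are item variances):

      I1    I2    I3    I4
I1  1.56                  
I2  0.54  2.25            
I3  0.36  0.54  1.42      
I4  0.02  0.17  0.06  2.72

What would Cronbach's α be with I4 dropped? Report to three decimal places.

Remaining items: I1, I2, I3 (k = 3).
sum of item variances = 1.56 + 2.25 + 1.42 = 5.23
Var(T) = 5.23 + 2 × 1.44 = 8.11
α (item deleted) = (3/2)·(1 − 5.23/8.11) = 0.533

α = 0.533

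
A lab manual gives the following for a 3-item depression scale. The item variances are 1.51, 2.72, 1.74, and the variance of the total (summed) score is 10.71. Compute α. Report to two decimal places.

α = 0.66

Σσ²ᵢ = 1.51 + 2.72 + 1.74 = 5.97
α = (k/(k−1))·(1 − Σσ²ᵢ/Var(T)) = (3/2)·(1 − 5.97/10.71) = 0.66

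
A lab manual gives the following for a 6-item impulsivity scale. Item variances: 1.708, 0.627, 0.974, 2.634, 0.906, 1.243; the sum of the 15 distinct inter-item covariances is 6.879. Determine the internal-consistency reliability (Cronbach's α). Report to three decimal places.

Σσᵢ² = 1.708 + 0.627 + 0.974 + 2.634 + 0.906 + 1.243 = 8.092
Sum of distinct covariances = 6.879
total variance = Σσᵢ² + 2·Σcov = 8.092 + 2 × 6.879 = 21.850
α = (6/5)·(1 − 8.092/21.850) = 0.756

Cronbach's α = 0.756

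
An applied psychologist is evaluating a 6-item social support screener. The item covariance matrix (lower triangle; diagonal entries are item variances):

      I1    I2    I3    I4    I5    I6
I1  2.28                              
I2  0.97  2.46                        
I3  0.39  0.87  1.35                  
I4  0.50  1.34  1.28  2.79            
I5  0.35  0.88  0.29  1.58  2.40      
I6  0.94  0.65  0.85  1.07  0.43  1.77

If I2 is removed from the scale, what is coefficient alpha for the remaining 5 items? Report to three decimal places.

Remaining items: I1, I3, I4, I5, I6 (k = 5).
sum of item variances = 2.28 + 1.35 + 2.79 + 2.40 + 1.77 = 10.59
σ²_T = 10.59 + 2 × 7.68 = 25.95
α (item deleted) = (5/4)·(1 − 10.59/25.95) = 0.740

α = 0.740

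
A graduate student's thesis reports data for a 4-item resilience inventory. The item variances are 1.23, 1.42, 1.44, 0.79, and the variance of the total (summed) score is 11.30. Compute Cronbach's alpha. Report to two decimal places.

Σσ²ᵢ = 1.23 + 1.42 + 1.44 + 0.79 = 4.88
α = (k/(k−1))·(1 − Σσ²ᵢ/σ²_T) = (4/3)·(1 − 4.88/11.30) = 0.76

α = 0.76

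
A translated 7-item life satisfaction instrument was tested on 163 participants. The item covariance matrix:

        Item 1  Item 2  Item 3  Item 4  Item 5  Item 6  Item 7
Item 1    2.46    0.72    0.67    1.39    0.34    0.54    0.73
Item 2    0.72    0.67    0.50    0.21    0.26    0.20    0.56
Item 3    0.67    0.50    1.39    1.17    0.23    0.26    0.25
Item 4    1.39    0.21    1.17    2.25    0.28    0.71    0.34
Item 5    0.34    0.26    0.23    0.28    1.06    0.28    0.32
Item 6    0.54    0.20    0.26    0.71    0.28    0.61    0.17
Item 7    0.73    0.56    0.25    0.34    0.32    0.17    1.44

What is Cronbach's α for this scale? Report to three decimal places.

Σσ²ᵢ = 2.46 + 0.67 + 1.39 + 2.25 + 1.06 + 0.61 + 1.44 = 9.88
Sum of off-diagonal covariances = 10.13
total variance = 9.88 + 2 × 10.13 = 30.14
α = (k/(k−1))·(1 − Σσ²ᵢ/total variance) = (7/6)·(1 − 9.88/30.14) = 0.784

α = 0.784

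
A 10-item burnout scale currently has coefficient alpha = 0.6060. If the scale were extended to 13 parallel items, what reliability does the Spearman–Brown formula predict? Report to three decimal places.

predicted reliability = 0.667

Length factor m = 13/10 = 1.3000
α' = m·α / (1 + (m−1)·α)
   = 13/10 × 0.6060 / (1 + (13/10 − 1) × 0.6060)
   = 0.7878 / 1.1818 = 0.667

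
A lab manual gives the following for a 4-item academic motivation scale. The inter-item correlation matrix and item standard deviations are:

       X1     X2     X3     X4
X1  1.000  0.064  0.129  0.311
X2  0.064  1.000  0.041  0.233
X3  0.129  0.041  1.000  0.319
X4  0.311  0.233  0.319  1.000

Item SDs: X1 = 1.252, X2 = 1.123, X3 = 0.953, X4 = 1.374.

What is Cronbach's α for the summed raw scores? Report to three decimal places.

Σσ²ᵢ = 1.252² + 1.123² + 0.953² + 1.374² = 5.6247
Covariances σ_ij = r_ij · s_i · s_j:
  σ(X1,X2) = 0.064 × 1.252 × 1.123 = 0.0900
  σ(X1,X3) = 0.129 × 1.252 × 0.953 = 0.1539
  σ(X1,X4) = 0.311 × 1.252 × 1.374 = 0.5350
  σ(X2,X3) = 0.041 × 1.123 × 0.953 = 0.0439
  σ(X2,X4) = 0.233 × 1.123 × 1.374 = 0.3595
  σ(X3,X4) = 0.319 × 0.953 × 1.374 = 0.4177
σ²_T = Σσ²ᵢ + 2·Σσ_ij = 5.6247 + 2 × 1.6000 = 8.8247
α = (4/3)·(1 − 5.6247/8.8247) = 0.483

α = 0.483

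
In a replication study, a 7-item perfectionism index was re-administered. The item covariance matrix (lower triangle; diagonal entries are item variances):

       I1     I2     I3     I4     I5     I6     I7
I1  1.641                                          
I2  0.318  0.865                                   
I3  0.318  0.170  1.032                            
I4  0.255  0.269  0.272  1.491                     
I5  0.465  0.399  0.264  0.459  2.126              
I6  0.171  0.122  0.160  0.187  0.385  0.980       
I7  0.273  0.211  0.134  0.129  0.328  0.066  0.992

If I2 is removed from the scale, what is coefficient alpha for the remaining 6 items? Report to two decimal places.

Remaining items: I1, I3, I4, I5, I6, I7 (k = 6).
ΣVar(i) = 1.641 + 1.032 + 1.491 + 2.126 + 0.980 + 0.992 = 8.262
Var(T) = 8.262 + 2 × 3.866 = 15.994
α (item deleted) = (6/5)·(1 − 8.262/15.994) = 0.58

α = 0.58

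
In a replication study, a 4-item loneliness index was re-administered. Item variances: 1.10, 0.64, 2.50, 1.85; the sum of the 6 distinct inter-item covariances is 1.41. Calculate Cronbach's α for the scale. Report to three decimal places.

Cronbach's α = 0.422

ΣVar(i) = 1.10 + 0.64 + 2.50 + 1.85 = 6.09
Sum of distinct covariances = 1.41
total variance = ΣVar(i) + 2·Σcov = 6.09 + 2 × 1.41 = 8.91
α = (4/3)·(1 − 6.09/8.91) = 0.422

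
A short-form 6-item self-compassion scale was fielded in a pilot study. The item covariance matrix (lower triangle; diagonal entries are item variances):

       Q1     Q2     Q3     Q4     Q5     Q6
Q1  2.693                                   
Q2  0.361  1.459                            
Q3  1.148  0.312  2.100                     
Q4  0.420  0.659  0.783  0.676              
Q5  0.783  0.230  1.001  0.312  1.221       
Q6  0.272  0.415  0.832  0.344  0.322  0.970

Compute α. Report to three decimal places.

α = 0.771

sum of item variances = 2.693 + 1.459 + 2.100 + 0.676 + 1.221 + 0.970 = 9.119
Σ_{i<j} σ_ij = 8.194
σ²_T = 9.119 + 2 × 8.194 = 25.507
α = (k/(k−1))·(1 − sum of item variances/σ²_T) = (6/5)·(1 − 9.119/25.507) = 0.771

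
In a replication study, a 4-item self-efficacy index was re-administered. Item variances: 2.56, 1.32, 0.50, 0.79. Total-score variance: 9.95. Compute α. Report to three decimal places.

α = 0.641

ΣVar(i) = 2.56 + 1.32 + 0.50 + 0.79 = 5.17
α = (k/(k−1))·(1 − ΣVar(i)/σ²_total) = (4/3)·(1 − 5.17/9.95) = 0.641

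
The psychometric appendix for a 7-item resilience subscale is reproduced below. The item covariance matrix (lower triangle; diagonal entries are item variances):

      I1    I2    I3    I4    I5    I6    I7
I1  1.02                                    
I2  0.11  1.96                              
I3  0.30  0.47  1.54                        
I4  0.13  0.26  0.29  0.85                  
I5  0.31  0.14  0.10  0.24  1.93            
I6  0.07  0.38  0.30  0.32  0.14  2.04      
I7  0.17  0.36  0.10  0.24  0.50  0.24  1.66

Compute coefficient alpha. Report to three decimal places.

α = 0.565

Σσᵢ² = 1.02 + 1.96 + 1.54 + 0.85 + 1.93 + 2.04 + 1.66 = 11.00
Σ_{i<j} σ_ij = 5.17
σ²_T = 11.00 + 2 × 5.17 = 21.34
α = (k/(k−1))·(1 − Σσᵢ²/σ²_T) = (7/6)·(1 − 11.00/21.34) = 0.565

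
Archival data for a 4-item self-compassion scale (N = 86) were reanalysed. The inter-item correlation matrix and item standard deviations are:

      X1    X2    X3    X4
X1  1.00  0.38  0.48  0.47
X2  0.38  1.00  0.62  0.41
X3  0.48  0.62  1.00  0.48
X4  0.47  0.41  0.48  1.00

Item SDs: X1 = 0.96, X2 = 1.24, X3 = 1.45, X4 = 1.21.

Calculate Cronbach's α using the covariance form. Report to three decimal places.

α = 0.779

Σσ²ᵢ = 0.96² + 1.24² + 1.45² + 1.21² = 6.0258
Covariances σ_ij = r_ij · s_i · s_j:
  σ(X1,X2) = 0.38 × 0.96 × 1.24 = 0.4524
  σ(X1,X3) = 0.48 × 0.96 × 1.45 = 0.6682
  σ(X1,X4) = 0.47 × 0.96 × 1.21 = 0.5460
  σ(X2,X3) = 0.62 × 1.24 × 1.45 = 1.1148
  σ(X2,X4) = 0.41 × 1.24 × 1.21 = 0.6152
  σ(X3,X4) = 0.48 × 1.45 × 1.21 = 0.8422
σ²_T = Σσ²ᵢ + 2·Σσ_ij = 6.0258 + 2 × 4.2388 = 14.5034
α = (4/3)·(1 − 6.0258/14.5034) = 0.779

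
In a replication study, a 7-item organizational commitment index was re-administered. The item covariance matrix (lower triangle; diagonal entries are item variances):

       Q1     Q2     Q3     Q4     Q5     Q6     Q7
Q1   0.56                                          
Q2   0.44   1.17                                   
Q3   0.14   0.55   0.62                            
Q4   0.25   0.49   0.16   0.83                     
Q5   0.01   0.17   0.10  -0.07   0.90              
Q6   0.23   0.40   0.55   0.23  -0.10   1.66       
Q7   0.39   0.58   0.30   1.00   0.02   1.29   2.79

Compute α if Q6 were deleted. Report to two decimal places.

α = 0.68

Remaining items: Q1, Q2, Q3, Q4, Q5, Q7 (k = 6).
Σσᵢ² = 0.56 + 1.17 + 0.62 + 0.83 + 0.90 + 2.79 = 6.87
total variance = 6.87 + 2 × 4.53 = 15.93
α (item deleted) = (6/5)·(1 − 6.87/15.93) = 0.68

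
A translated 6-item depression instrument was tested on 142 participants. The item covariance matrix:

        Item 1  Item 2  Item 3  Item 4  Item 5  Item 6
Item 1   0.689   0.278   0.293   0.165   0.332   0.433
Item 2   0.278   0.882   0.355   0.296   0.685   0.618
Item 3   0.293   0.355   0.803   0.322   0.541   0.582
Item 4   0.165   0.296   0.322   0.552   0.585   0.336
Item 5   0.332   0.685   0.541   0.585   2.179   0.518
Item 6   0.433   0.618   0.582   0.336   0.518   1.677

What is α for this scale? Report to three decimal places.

Σσᵢ² = 0.689 + 0.882 + 0.803 + 0.552 + 2.179 + 1.677 = 6.782
Σ_{i<j} σ_ij = 6.339
total variance = 6.782 + 2 × 6.339 = 19.460
α = (k/(k−1))·(1 − Σσᵢ²/total variance) = (6/5)·(1 − 6.782/19.460) = 0.782

α = 0.782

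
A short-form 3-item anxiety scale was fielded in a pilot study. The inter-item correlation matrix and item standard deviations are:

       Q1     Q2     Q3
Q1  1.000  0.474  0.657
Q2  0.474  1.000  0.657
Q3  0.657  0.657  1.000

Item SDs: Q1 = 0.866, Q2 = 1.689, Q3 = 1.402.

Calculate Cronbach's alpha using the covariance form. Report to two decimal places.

Σσ²ᵢ = 0.866² + 1.689² + 1.402² = 5.5683
Covariances σ_ij = r_ij · s_i · s_j:
  σ(Q1,Q2) = 0.474 × 0.866 × 1.689 = 0.6933
  σ(Q1,Q3) = 0.657 × 0.866 × 1.402 = 0.7977
  σ(Q2,Q3) = 0.657 × 1.689 × 1.402 = 1.5558
σ²_T = Σσ²ᵢ + 2·Σσ_ij = 5.5683 + 2 × 3.0468 = 11.6619
α = (3/2)·(1 − 5.5683/11.6619) = 0.78

α = 0.78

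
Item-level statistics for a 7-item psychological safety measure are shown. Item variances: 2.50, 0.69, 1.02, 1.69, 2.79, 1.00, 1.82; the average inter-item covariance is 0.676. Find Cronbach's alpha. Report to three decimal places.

Σσ²ᵢ = 2.50 + 0.69 + 1.02 + 1.69 + 2.79 + 1.00 + 1.82 = 11.51
Sum of the 21 distinct covariances = 21 × 0.676 = 14.196
σ²_T = Σσ²ᵢ + 2·Σcov = 11.51 + 2 × 14.196 = 39.902
α = (7/6)·(1 − 11.51/39.902) = 0.830

Cronbach's alpha = 0.830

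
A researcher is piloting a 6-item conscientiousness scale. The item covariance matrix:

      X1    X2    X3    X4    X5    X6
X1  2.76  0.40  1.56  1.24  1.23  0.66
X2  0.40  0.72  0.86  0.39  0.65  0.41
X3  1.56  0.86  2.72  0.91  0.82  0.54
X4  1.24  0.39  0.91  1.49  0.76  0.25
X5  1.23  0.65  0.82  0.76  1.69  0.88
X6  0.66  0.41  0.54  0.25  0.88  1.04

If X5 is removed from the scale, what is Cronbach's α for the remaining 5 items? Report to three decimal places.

Remaining items: X1, X2, X3, X4, X6 (k = 5).
Σσᵢ² = 2.76 + 0.72 + 2.72 + 1.49 + 1.04 = 8.73
total variance = 8.73 + 2 × 7.22 = 23.17
α (item deleted) = (5/4)·(1 − 8.73/23.17) = 0.779

Cronbach's α = 0.779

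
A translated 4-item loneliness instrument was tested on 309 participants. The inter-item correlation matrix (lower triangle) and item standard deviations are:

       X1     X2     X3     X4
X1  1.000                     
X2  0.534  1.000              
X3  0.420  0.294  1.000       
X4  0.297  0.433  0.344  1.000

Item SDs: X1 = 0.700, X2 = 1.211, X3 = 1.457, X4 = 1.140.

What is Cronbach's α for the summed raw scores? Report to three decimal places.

Cronbach's α = 0.681

Σσ²ᵢ = 0.700² + 1.211² + 1.457² + 1.140² = 5.3790
Covariances σ_ij = r_ij · s_i · s_j:
  σ(X1,X2) = 0.534 × 0.700 × 1.211 = 0.4527
  σ(X1,X3) = 0.420 × 0.700 × 1.457 = 0.4284
  σ(X1,X4) = 0.297 × 0.700 × 1.140 = 0.2370
  σ(X2,X3) = 0.294 × 1.211 × 1.457 = 0.5187
  σ(X2,X4) = 0.433 × 1.211 × 1.140 = 0.5978
  σ(X3,X4) = 0.344 × 1.457 × 1.140 = 0.5714
σ²_T = Σσ²ᵢ + 2·Σσ_ij = 5.3790 + 2 × 2.8060 = 10.9910
α = (4/3)·(1 − 5.3790/10.9910) = 0.681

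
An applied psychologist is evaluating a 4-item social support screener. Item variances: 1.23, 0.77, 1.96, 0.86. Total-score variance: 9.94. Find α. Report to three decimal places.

Σσᵢ² = 1.23 + 0.77 + 1.96 + 0.86 = 4.82
α = (k/(k−1))·(1 − Σσᵢ²/σ²_total) = (4/3)·(1 − 4.82/9.94) = 0.687

α = 0.687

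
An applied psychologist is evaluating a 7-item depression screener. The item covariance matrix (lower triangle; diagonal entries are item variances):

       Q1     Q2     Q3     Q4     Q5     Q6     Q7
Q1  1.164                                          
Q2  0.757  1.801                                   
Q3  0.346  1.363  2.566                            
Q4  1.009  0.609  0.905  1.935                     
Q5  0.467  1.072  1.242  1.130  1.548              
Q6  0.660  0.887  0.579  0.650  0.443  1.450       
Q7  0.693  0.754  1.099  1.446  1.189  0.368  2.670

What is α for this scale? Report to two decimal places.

Σσ²ᵢ = 1.164 + 1.801 + 2.566 + 1.935 + 1.548 + 1.450 + 2.670 = 13.134
Σ_{i<j} σ_ij = 17.668
σ²_total = 13.134 + 2 × 17.668 = 48.470
α = (k/(k−1))·(1 − Σσ²ᵢ/σ²_total) = (7/6)·(1 − 13.134/48.470) = 0.85

α = 0.85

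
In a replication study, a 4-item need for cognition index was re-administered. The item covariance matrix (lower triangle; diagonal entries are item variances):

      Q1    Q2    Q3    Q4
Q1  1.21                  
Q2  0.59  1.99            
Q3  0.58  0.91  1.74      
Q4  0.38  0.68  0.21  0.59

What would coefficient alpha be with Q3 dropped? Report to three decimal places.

α = 0.698

Remaining items: Q1, Q2, Q4 (k = 3).
ΣVar(i) = 1.21 + 1.99 + 0.59 = 3.79
σ²_T = 3.79 + 2 × 1.65 = 7.09
α (item deleted) = (3/2)·(1 − 3.79/7.09) = 0.698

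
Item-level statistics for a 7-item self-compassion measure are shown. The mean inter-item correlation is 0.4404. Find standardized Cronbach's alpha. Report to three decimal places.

standardized Cronbach's alpha = 0.846

Standardized α = k·r̄ / (1 + (k−1)·r̄) = 7 × 0.4404 / (1 + 6 × 0.4404)
  = 3.0828 / 3.6424 = 0.846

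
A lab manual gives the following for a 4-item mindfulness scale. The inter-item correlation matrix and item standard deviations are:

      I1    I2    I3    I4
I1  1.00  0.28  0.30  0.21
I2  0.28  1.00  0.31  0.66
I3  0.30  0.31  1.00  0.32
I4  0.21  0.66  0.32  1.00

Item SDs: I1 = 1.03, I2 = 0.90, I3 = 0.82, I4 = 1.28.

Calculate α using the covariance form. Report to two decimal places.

α = 0.67

Σσ²ᵢ = 1.03² + 0.90² + 0.82² + 1.28² = 4.1817
Covariances σ_ij = r_ij · s_i · s_j:
  σ(I1,I2) = 0.28 × 1.03 × 0.90 = 0.2596
  σ(I1,I3) = 0.30 × 1.03 × 0.82 = 0.2534
  σ(I1,I4) = 0.21 × 1.03 × 1.28 = 0.2769
  σ(I2,I3) = 0.31 × 0.90 × 0.82 = 0.2288
  σ(I2,I4) = 0.66 × 0.90 × 1.28 = 0.7603
  σ(I3,I4) = 0.32 × 0.82 × 1.28 = 0.3359
σ²_T = Σσ²ᵢ + 2·Σσ_ij = 4.1817 + 2 × 2.1149 = 8.4115
α = (4/3)·(1 − 4.1817/8.4115) = 0.67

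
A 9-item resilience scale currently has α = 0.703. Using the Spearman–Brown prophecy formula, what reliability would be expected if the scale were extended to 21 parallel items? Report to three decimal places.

Length factor m = 21/9 = 2.3333
α' = m·α / (1 + (m−1)·α)
   = 21/9 × 0.703 / (1 + (21/9 − 1) × 0.703)
   = 1.6403 / 1.9373 = 0.847

predicted reliability = 0.847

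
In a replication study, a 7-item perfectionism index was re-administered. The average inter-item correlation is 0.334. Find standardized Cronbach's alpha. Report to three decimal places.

Standardized α = k·r̄ / (1 + (k−1)·r̄) = 7 × 0.334 / (1 + 6 × 0.334)
  = 2.3380 / 3.0040 = 0.778

α = 0.778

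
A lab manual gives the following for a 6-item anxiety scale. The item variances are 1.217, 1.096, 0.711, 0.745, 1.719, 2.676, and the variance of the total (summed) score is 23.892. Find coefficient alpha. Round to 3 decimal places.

ΣVar(i) = 1.217 + 1.096 + 0.711 + 0.745 + 1.719 + 2.676 = 8.164
α = (k/(k−1))·(1 − ΣVar(i)/Var(T)) = (6/5)·(1 − 8.164/23.892) = 0.790

α = 0.790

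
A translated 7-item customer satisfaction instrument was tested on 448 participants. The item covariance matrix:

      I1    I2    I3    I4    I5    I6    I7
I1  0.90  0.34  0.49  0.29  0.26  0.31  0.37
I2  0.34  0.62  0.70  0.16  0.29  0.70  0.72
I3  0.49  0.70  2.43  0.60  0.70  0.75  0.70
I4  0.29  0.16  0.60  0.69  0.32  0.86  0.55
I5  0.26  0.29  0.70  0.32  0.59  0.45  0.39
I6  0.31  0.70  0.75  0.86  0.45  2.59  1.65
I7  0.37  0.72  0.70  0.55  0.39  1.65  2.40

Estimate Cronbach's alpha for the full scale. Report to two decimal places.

α = 0.81

ΣVar(i) = 0.90 + 0.62 + 2.43 + 0.69 + 0.59 + 2.59 + 2.40 = 10.22
Σ_{i<j} σ_ij = 11.60
Var(T) = 10.22 + 2 × 11.60 = 33.42
α = (k/(k−1))·(1 − ΣVar(i)/Var(T)) = (7/6)·(1 − 10.22/33.42) = 0.81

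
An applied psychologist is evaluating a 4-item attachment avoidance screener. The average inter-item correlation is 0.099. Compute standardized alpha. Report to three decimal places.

Standardized α = k·r̄ / (1 + (k−1)·r̄) = 4 × 0.099 / (1 + 3 × 0.099)
  = 0.3960 / 1.2970 = 0.305

standardized alpha = 0.305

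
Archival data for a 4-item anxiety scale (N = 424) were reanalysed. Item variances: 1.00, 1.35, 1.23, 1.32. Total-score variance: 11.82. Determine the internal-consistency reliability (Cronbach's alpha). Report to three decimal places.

ΣVar(i) = 1.00 + 1.35 + 1.23 + 1.32 = 4.90
α = (k/(k−1))·(1 − ΣVar(i)/σ²_total) = (4/3)·(1 − 4.90/11.82) = 0.781

Cronbach's alpha = 0.781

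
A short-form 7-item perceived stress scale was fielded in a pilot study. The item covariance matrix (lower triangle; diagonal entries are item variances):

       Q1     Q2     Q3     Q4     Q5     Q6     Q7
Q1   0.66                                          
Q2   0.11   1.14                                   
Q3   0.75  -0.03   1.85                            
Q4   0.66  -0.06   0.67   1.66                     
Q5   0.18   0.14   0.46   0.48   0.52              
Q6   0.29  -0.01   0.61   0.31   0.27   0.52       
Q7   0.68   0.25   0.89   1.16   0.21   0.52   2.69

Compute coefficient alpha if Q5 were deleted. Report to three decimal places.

Remaining items: Q1, Q2, Q3, Q4, Q6, Q7 (k = 6).
sum of item variances = 0.66 + 1.14 + 1.85 + 1.66 + 0.52 + 2.69 = 8.52
total variance = 8.52 + 2 × 6.80 = 22.12
α (item deleted) = (6/5)·(1 − 8.52/22.12) = 0.738

α = 0.738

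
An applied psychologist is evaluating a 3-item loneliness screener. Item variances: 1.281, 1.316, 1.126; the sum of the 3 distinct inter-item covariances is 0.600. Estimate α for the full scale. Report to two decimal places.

α = 0.37

ΣVar(i) = 1.281 + 1.316 + 1.126 = 3.723
Sum of distinct covariances = 0.600
total variance = ΣVar(i) + 2·Σcov = 3.723 + 2 × 0.600 = 4.923
α = (3/2)·(1 − 3.723/4.923) = 0.37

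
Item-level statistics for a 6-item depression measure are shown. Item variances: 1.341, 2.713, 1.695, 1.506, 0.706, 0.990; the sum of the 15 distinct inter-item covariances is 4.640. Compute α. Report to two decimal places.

α = 0.61

Σσᵢ² = 1.341 + 2.713 + 1.695 + 1.506 + 0.706 + 0.990 = 8.951
Sum of distinct covariances = 4.640
total variance = Σσᵢ² + 2·Σcov = 8.951 + 2 × 4.640 = 18.231
α = (6/5)·(1 − 8.951/18.231) = 0.61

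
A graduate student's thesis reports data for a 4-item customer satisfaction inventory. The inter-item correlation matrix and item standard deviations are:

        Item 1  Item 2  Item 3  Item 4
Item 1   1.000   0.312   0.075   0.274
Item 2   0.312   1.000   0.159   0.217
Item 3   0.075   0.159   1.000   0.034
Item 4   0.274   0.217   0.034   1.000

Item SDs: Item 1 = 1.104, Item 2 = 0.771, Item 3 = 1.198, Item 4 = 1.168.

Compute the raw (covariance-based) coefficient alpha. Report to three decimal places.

Σσ²ᵢ = 1.104² + 0.771² + 1.198² + 1.168² = 4.6127
Covariances σ_ij = r_ij · s_i · s_j:
  σ(Item 1,Item 2) = 0.312 × 1.104 × 0.771 = 0.2656
  σ(Item 1,Item 3) = 0.075 × 1.104 × 1.198 = 0.0992
  σ(Item 1,Item 4) = 0.274 × 1.104 × 1.168 = 0.3533
  σ(Item 2,Item 3) = 0.159 × 0.771 × 1.198 = 0.1469
  σ(Item 2,Item 4) = 0.217 × 0.771 × 1.168 = 0.1954
  σ(Item 3,Item 4) = 0.034 × 1.198 × 1.168 = 0.0476
σ²_T = Σσ²ᵢ + 2·Σσ_ij = 4.6127 + 2 × 1.1080 = 6.8287
α = (4/3)·(1 − 4.6127/6.8287) = 0.433

coefficient alpha = 0.433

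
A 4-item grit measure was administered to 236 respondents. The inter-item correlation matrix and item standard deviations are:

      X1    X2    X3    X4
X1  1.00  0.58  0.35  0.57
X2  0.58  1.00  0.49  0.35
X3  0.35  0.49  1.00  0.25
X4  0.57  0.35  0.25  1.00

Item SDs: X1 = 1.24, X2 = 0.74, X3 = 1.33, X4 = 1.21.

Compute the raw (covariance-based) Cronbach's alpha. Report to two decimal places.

α = 0.72

Σσ²ᵢ = 1.24² + 0.74² + 1.33² + 1.21² = 5.3182
Covariances σ_ij = r_ij · s_i · s_j:
  σ(X1,X2) = 0.58 × 1.24 × 0.74 = 0.5322
  σ(X1,X3) = 0.35 × 1.24 × 1.33 = 0.5772
  σ(X1,X4) = 0.57 × 1.24 × 1.21 = 0.8552
  σ(X2,X3) = 0.49 × 0.74 × 1.33 = 0.4823
  σ(X2,X4) = 0.35 × 0.74 × 1.21 = 0.3134
  σ(X3,X4) = 0.25 × 1.33 × 1.21 = 0.4023
σ²_T = Σσ²ᵢ + 2·Σσ_ij = 5.3182 + 2 × 3.1626 = 11.6434
α = (4/3)·(1 − 5.3182/11.6434) = 0.72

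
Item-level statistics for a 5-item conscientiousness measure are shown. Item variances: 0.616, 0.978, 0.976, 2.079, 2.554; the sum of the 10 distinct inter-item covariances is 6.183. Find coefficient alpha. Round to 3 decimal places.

ΣVar(i) = 0.616 + 0.978 + 0.976 + 2.079 + 2.554 = 7.203
Sum of distinct covariances = 6.183
total variance = ΣVar(i) + 2·Σcov = 7.203 + 2 × 6.183 = 19.569
α = (5/4)·(1 − 7.203/19.569) = 0.790

coefficient alpha = 0.790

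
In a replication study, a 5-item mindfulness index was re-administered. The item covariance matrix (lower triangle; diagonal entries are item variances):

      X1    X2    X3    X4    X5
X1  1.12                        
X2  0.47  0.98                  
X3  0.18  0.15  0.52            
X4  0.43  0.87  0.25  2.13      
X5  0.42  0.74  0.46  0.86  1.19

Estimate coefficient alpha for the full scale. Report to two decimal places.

coefficient alpha = 0.77

sum of item variances = 1.12 + 0.98 + 0.52 + 2.13 + 1.19 = 5.94
Σ_{i<j} σ_ij = 4.83
total variance = 5.94 + 2 × 4.83 = 15.60
α = (k/(k−1))·(1 − sum of item variances/total variance) = (5/4)·(1 − 5.94/15.60) = 0.77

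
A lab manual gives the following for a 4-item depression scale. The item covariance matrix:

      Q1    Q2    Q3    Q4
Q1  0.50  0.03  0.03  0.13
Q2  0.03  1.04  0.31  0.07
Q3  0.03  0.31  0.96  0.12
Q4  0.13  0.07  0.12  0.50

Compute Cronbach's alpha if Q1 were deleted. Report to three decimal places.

Remaining items: Q2, Q3, Q4 (k = 3).
sum of item variances = 1.04 + 0.96 + 0.50 = 2.50
total variance = 2.50 + 2 × 0.50 = 3.50
α (item deleted) = (3/2)·(1 − 2.50/3.50) = 0.429

α = 0.429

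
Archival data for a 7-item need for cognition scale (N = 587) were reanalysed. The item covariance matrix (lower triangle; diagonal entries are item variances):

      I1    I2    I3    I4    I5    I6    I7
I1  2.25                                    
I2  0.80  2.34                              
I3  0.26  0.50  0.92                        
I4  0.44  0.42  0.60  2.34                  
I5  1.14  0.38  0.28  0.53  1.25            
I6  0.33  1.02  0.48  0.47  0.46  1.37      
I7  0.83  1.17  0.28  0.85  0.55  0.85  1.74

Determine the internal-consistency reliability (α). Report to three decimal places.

sum of item variances = 2.25 + 2.34 + 0.92 + 2.34 + 1.25 + 1.37 + 1.74 = 12.21
Sum of off-diagonal covariances = 12.64
σ²_total = 12.21 + 2 × 12.64 = 37.49
α = (k/(k−1))·(1 − sum of item variances/σ²_total) = (7/6)·(1 − 12.21/37.49) = 0.787

α = 0.787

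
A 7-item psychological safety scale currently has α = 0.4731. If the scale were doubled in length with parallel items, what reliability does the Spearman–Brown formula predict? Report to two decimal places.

Length factor m = 2
α' = m·α / (1 + (m−1)·α)
   = 2 × 0.4731 / (1 + (2 − 1) × 0.4731)
   = 0.9462 / 1.4731 = 0.64

predicted reliability = 0.64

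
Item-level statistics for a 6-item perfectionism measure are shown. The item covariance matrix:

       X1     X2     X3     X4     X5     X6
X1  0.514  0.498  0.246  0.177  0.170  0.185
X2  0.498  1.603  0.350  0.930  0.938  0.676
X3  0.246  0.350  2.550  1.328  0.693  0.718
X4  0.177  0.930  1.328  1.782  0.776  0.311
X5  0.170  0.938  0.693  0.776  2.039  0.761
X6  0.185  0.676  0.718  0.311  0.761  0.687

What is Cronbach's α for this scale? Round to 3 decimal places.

sum of item variances = 0.514 + 1.603 + 2.550 + 1.782 + 2.039 + 0.687 = 9.175
Sum of the distinct covariances = 8.757
σ²_T = 9.175 + 2 × 8.757 = 26.689
α = (k/(k−1))·(1 − sum of item variances/σ²_T) = (6/5)·(1 − 9.175/26.689) = 0.787

Cronbach's α = 0.787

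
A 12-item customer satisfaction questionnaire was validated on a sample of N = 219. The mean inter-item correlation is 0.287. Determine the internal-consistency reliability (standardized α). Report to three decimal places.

Standardized α = k·r̄ / (1 + (k−1)·r̄) = 12 × 0.287 / (1 + 11 × 0.287)
  = 3.4440 / 4.1570 = 0.828

standardized α = 0.828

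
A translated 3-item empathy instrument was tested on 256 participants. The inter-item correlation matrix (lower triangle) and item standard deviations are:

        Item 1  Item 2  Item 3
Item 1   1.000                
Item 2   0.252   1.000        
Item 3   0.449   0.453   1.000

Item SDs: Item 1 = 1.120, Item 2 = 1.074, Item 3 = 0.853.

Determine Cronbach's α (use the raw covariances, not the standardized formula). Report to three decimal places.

Cronbach's α = 0.634

Σσ²ᵢ = 1.120² + 1.074² + 0.853² = 3.1355
Covariances σ_ij = r_ij · s_i · s_j:
  σ(Item 1,Item 2) = 0.252 × 1.120 × 1.074 = 0.3031
  σ(Item 1,Item 3) = 0.449 × 1.120 × 0.853 = 0.4290
  σ(Item 2,Item 3) = 0.453 × 1.074 × 0.853 = 0.4150
σ²_T = Σσ²ᵢ + 2·Σσ_ij = 3.1355 + 2 × 1.1471 = 5.4297
α = (3/2)·(1 − 3.1355/5.4297) = 0.634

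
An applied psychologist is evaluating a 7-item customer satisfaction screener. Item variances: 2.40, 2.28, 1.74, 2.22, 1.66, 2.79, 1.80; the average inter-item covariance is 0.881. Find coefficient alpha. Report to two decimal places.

coefficient alpha = 0.83

ΣVar(i) = 2.40 + 2.28 + 1.74 + 2.22 + 1.66 + 2.79 + 1.80 = 14.89
Sum of the 21 distinct covariances = 21 × 0.881 = 18.501
σ²_T = ΣVar(i) + 2·Σcov = 14.89 + 2 × 18.501 = 51.892
α = (7/6)·(1 − 14.89/51.892) = 0.83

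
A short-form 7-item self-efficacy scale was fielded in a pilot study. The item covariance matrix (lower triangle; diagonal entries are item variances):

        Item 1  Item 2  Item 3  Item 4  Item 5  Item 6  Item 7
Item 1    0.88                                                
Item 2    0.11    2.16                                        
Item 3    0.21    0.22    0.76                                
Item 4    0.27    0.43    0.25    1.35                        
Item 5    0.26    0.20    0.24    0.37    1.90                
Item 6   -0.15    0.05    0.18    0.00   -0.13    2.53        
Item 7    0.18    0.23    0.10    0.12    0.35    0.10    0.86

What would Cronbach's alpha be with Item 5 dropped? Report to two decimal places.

α = 0.42

Remaining items: Item 1, Item 2, Item 3, Item 4, Item 6, Item 7 (k = 6).
Σσ²ᵢ = 0.88 + 2.16 + 0.76 + 1.35 + 2.53 + 0.86 = 8.54
Var(T) = 8.54 + 2 × 2.30 = 13.14
α (item deleted) = (6/5)·(1 − 8.54/13.14) = 0.42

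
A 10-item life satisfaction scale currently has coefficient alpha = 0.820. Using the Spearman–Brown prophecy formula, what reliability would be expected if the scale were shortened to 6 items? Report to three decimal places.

Length factor m = 6/10 = 0.6000
α' = m·α / (1 − (1−m)·α)
   = 6/10 × 0.820 / (1 − (1 − 6/10) × 0.820)
   = 0.4920 / 0.6720 = 0.732

predicted reliability = 0.732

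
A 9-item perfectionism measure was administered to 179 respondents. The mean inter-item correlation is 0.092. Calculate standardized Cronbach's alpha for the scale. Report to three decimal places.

standardized Cronbach's alpha = 0.477

Standardized α = k·r̄ / (1 + (k−1)·r̄) = 9 × 0.092 / (1 + 8 × 0.092)
  = 0.8280 / 1.7360 = 0.477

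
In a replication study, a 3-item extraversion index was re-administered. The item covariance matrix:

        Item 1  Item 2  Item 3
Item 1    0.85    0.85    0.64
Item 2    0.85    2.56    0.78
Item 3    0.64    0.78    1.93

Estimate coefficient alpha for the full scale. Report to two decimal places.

α = 0.69

sum of item variances = 0.85 + 2.56 + 1.93 = 5.34
Σ_{i<j} σ_ij = 2.27
Var(T) = 5.34 + 2 × 2.27 = 9.88
α = (k/(k−1))·(1 − sum of item variances/Var(T)) = (3/2)·(1 − 5.34/9.88) = 0.69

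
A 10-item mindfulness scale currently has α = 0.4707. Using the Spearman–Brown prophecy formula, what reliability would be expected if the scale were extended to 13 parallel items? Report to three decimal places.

predicted reliability = 0.536

Length factor m = 13/10 = 1.3000
α' = m·α / (1 + (m−1)·α)
   = 13/10 × 0.4707 / (1 + (13/10 − 1) × 0.4707)
   = 0.6119 / 1.1412 = 0.536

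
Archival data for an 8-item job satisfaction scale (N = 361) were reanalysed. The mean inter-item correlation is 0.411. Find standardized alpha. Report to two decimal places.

Standardized α = k·r̄ / (1 + (k−1)·r̄) = 8 × 0.411 / (1 + 7 × 0.411)
  = 3.2880 / 3.8770 = 0.85

α = 0.85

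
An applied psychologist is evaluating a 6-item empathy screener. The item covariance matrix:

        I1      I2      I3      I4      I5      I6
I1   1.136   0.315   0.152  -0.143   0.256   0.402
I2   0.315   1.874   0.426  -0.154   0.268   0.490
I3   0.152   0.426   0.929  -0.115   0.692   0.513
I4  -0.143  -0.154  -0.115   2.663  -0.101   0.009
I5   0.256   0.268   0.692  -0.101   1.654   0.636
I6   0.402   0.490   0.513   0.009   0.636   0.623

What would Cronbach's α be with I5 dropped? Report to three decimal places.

Remaining items: I1, I2, I3, I4, I6 (k = 5).
Σσ²ᵢ = 1.136 + 1.874 + 0.929 + 2.663 + 0.623 = 7.225
Var(T) = 7.225 + 2 × 1.895 = 11.015
α (item deleted) = (5/4)·(1 − 7.225/11.015) = 0.430

Cronbach's α = 0.430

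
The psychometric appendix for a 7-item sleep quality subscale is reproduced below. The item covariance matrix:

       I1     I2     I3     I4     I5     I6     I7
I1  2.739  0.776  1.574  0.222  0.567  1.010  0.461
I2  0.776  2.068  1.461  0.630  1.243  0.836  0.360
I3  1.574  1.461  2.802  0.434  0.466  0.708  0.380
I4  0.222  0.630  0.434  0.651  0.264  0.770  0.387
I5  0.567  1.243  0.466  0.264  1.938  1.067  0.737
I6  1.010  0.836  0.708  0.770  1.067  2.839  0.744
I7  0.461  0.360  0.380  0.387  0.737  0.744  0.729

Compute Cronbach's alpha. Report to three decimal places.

α = 0.801

Σσᵢ² = 2.739 + 2.068 + 2.802 + 0.651 + 1.938 + 2.839 + 0.729 = 13.766
Sum of the distinct covariances = 15.097
σ²_T = 13.766 + 2 × 15.097 = 43.960
α = (k/(k−1))·(1 − Σσᵢ²/σ²_T) = (7/6)·(1 − 13.766/43.960) = 0.801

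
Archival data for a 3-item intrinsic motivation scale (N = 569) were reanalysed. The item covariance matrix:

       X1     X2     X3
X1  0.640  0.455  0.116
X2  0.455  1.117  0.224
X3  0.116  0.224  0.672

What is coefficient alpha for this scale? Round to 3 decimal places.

sum of item variances = 0.640 + 1.117 + 0.672 = 2.429
Sum of off-diagonal covariances = 0.795
Var(T) = 2.429 + 2 × 0.795 = 4.019
α = (k/(k−1))·(1 − sum of item variances/Var(T)) = (3/2)·(1 − 2.429/4.019) = 0.593

α = 0.593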